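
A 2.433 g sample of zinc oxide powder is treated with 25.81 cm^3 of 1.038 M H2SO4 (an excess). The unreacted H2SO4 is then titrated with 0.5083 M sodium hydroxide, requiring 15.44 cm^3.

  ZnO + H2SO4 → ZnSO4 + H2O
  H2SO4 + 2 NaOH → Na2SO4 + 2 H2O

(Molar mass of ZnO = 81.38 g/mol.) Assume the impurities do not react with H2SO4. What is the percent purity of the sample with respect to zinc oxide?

76.49 %

n(H2SO4) added = 0.02581 × 1.038 = 0.02679 mol
n(NaOH) used in back-titration = 0.01544 × 0.5083 = 7.848 × 10^-3 mol
From the 1:2 ratio, n(H2SO4) left over = 1/2 × 7.848 × 10^-3 = 3.924 × 10^-3 mol
n(H2SO4) consumed by analyte = 0.02679 − 3.924 × 10^-3 = 0.02287 mol
n(ZnO) = 0.02287 mol (1:1 ratio)
mass of ZnO = 0.02287 × 81.38 = 1.861 g
% ZnO = 1.861 / 2.433 × 100 = 76.49 %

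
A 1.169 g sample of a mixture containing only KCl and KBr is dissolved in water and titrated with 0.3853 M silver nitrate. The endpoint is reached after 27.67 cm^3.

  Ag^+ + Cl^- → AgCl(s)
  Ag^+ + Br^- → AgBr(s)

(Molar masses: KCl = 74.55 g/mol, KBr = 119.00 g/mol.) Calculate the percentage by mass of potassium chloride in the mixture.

n(AgNO3) = 0.02767 × 0.3853 = 0.01066 mol
Let x = n(KCl), y = n(KBr).
Titrant: 1x + 1y = 0.01066;  mass: 74.55x + 119.00y = 1.169
Solving, x = 2.243 × 10^-3 mol, y = 8.419 × 10^-3 mol
mass of KCl = 2.243 × 10^-3 × 74.55 = 0.1672 g
% KCl = 0.1672 / 1.169 × 100 = 14.30 %

14.30 %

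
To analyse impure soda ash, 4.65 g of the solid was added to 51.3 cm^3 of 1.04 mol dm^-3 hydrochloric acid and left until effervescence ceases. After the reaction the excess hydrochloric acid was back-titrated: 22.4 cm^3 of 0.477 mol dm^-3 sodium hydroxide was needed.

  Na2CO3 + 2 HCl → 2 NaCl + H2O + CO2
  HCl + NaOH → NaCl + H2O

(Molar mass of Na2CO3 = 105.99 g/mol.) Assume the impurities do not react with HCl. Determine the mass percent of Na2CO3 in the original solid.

n(HCl) added = 0.0513 × 1.04 = 0.0534 mol
n(NaOH) used in back-titration = 0.0224 × 0.477 = 0.0107 mol
n(HCl) left over = 0.0107 mol (1:1 ratio)
n(HCl) consumed by analyte = 0.0534 − 0.0107 = 0.0427 mol
From the 1:2 ratio, n(Na2CO3) = 1/2 × 0.0427 = 0.0213 mol
mass of Na2CO3 = 0.0213 × 105.99 = 2.26 g
% Na2CO3 = 2.26 / 4.65 × 100 = 48.6 %

48.6 %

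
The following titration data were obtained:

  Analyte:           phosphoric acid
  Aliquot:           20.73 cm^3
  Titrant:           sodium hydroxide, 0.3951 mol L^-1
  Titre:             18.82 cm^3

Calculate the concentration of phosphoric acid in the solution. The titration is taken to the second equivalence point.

0.1793 mol/L

H3PO4 + 2 NaOH → Na2HPO4 + 2 H2O
n(NaOH) = 0.01882 L × 0.3951 mol/L = 7.436 × 10^-3 mol
From the 1:2 mole ratio, n(H3PO4) = 1/2 × 7.436 × 10^-3 = 3.718 × 10^-3 mol
[H3PO4] = 3.718 × 10^-3 mol / 0.02073 L = 0.1793 mol/L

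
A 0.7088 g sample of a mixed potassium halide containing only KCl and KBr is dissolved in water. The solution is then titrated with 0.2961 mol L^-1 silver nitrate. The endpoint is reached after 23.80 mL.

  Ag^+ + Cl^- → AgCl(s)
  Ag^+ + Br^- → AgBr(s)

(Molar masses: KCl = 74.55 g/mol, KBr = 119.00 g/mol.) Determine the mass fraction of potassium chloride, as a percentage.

n(AgNO3) = 0.02380 × 0.2961 = 7.047 × 10^-3 mol
Let x = n(KCl), y = n(KBr).
Titrant: 1x + 1y = 7.047 × 10^-3;  mass: 74.55x + 119.00y = 0.7088
Solving, x = 2.920 × 10^-3 mol, y = 4.127 × 10^-3 mol
mass of KCl = 2.920 × 10^-3 × 74.55 = 0.2177 g
% KCl = 0.2177 / 0.7088 × 100 = 30.72 %

30.72 %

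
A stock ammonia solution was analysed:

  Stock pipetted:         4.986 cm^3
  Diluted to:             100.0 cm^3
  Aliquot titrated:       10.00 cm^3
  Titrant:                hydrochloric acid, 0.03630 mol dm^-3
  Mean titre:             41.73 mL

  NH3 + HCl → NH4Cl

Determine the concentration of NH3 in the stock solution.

n(HCl) = 0.04173 × 0.03630 = 1.515 × 10^-3 mol
n(NH3) in the aliquot = 1.515 × 10^-3 mol (1:1 ratio)
[NH3]_dilute = 1.515 × 10^-3 / 0.01000 = 0.1515 mol/L
Dilution factor = 100.0 / 4.986 = 20.06
[NH3]_stock = 0.1515 × 20.06 = 3.038 mol/L

3.038 mol/L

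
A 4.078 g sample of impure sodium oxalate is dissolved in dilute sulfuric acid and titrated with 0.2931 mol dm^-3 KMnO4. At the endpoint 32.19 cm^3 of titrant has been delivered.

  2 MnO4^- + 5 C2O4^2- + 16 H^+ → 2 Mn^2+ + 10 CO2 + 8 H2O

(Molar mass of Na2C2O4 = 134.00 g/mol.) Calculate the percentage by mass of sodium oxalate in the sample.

77.51 %

n(KMnO4) = 0.03219 L × 0.2931 mol/L = 9.435 × 10^-3 mol
From the 5:2 ratio, n(Na2C2O4) = 5/2 × 9.435 × 10^-3 = 0.02359 mol
mass of Na2C2O4 = 0.02359 × 134.00 g/mol = 3.161 g
% Na2C2O4 = 3.161 / 4.078 × 100 = 77.51 %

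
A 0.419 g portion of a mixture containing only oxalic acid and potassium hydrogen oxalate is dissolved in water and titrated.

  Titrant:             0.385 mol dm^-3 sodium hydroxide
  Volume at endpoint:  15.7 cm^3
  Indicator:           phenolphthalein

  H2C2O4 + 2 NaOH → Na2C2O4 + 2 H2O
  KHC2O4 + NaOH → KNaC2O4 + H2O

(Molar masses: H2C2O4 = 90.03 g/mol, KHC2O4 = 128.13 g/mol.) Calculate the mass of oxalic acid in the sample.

n(NaOH) = 0.0157 × 0.385 = 6.04 × 10^-3 mol
Let x = n(H2C2O4), y = n(KHC2O4).
Titrant: 2x + 1y = 6.04 × 10^-3;  mass: 90.03x + 128.13y = 0.419
Solving, x = 2.14 × 10^-3 mol, y = 1.77 × 10^-3 mol
mass of H2C2O4 = 2.14 × 10^-3 × 90.03 = 0.193 g

0.193 g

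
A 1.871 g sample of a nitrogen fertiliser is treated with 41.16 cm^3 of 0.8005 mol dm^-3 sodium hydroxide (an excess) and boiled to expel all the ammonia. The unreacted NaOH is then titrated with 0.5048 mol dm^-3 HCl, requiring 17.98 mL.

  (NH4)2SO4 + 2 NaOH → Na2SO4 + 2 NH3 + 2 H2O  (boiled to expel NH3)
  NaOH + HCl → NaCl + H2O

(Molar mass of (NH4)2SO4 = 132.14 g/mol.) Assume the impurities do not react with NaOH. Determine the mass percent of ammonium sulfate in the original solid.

84.30 %

n(NaOH) added = 0.04116 × 0.8005 = 0.03295 mol
n(HCl) used in back-titration = 0.01798 × 0.5048 = 9.076 × 10^-3 mol
n(NaOH) left over = 9.076 × 10^-3 mol (1:1 ratio)
n(NaOH) consumed by analyte = 0.03295 − 9.076 × 10^-3 = 0.02387 mol
From the 1:2 ratio, n((NH4)2SO4) = 1/2 × 0.02387 = 0.01194 mol
mass of (NH4)2SO4 = 0.01194 × 132.14 = 1.577 g
% (NH4)2SO4 = 1.577 / 1.871 × 100 = 84.30 %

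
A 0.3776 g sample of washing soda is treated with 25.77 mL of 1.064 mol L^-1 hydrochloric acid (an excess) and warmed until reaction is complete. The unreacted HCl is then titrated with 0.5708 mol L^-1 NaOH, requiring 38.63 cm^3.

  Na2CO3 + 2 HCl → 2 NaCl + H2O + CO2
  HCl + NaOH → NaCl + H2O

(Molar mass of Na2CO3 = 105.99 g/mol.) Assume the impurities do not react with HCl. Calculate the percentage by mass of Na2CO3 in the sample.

n(HCl) added = 0.02577 × 1.064 = 0.02742 mol
n(NaOH) used in back-titration = 0.03863 × 0.5708 = 0.02205 mol
n(HCl) left over = 0.02205 mol (1:1 ratio)
n(HCl) consumed by analyte = 0.02742 − 0.02205 = 5.369 × 10^-3 mol
From the 1:2 ratio, n(Na2CO3) = 1/2 × 5.369 × 10^-3 = 2.685 × 10^-3 mol
mass of Na2CO3 = 2.685 × 10^-3 × 105.99 = 0.2845 g
% Na2CO3 = 0.2845 / 0.3776 × 100 = 75.36 %

75.36 %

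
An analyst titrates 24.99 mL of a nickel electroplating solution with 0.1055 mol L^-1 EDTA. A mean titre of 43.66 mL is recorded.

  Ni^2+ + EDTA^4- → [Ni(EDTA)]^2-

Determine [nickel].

n(EDTA) = 0.04366 L × 0.1055 mol/L = 4.606 × 10^-3 mol
n(Ni2+) = 4.606 × 10^-3 mol (1:1 mole ratio)
[Ni2+] = 4.606 × 10^-3 mol / 0.02499 L = 0.1843 mol/L

0.1843 mol/L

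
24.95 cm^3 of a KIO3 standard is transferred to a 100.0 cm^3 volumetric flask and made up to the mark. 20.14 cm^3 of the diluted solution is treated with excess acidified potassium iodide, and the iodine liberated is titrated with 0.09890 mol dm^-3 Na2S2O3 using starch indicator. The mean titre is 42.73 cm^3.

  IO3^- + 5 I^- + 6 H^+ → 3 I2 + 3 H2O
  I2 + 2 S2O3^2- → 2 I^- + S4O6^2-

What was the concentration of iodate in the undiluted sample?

n(S2O3^2-) = 0.04273 × 0.09890 = 4.226 × 10^-3 mol
n(I2) = n(S2O3^2-)/2 = 2.113 × 10^-3 mol
From the 1:3 ratio, n(IO3^-) in the aliquot = 1/3 × 2.113 × 10^-3 = 7.043 × 10^-4 mol
[IO3^-]_dilute = 7.043 × 10^-4 / 0.02014 = 0.03497 mol/L
[IO3^-]_original = 0.03497 × 100.0/24.95 = 0.1402 mol/L

0.1402 mol/L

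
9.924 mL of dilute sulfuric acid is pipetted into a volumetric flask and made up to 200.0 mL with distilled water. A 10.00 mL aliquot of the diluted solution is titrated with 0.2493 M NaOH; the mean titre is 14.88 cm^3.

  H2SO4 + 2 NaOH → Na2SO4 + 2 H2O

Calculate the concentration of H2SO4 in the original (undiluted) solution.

3.738 M

n(NaOH) = 0.01488 × 0.2493 = 3.710 × 10^-3 mol
From the 1:2 ratio, n(H2SO4) in the aliquot = 1/2 × 3.710 × 10^-3 = 1.855 × 10^-3 mol
[H2SO4]_dilute = 1.855 × 10^-3 / 0.01000 = 0.1855 mol/L
Dilution factor = 200.0 / 9.924 = 20.15
[H2SO4]_stock = 0.1855 × 20.15 = 3.738 mol/L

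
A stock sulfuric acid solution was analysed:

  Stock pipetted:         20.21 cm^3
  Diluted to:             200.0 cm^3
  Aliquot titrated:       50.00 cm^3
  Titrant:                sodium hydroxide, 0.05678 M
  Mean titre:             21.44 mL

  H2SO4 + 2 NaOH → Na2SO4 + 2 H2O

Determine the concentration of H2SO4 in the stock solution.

0.1205 M

n(NaOH) = 0.02144 × 0.05678 = 1.217 × 10^-3 mol
From the 1:2 ratio, n(H2SO4) in the aliquot = 1/2 × 1.217 × 10^-3 = 6.087 × 10^-4 mol
[H2SO4]_dilute = 6.087 × 10^-4 / 0.05000 = 0.01217 mol/L
Dilution factor = 200.0 / 20.21 = 9.896
[H2SO4]_stock = 0.01217 × 9.896 = 0.1205 mol/L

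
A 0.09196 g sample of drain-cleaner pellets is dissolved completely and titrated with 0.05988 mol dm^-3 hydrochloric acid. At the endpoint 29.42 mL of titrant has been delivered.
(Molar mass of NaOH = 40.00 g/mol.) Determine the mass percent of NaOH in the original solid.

NaOH + HCl → NaCl + H2O
n(HCl) = 0.02942 L × 0.05988 mol/L = 1.762 × 10^-3 mol
n(NaOH) = 1.762 × 10^-3 mol (1:1 ratio)
mass of NaOH = 1.762 × 10^-3 × 40.00 g/mol = 0.07047 g
% NaOH = 0.07047 / 0.09196 × 100 = 76.63 %

76.63 %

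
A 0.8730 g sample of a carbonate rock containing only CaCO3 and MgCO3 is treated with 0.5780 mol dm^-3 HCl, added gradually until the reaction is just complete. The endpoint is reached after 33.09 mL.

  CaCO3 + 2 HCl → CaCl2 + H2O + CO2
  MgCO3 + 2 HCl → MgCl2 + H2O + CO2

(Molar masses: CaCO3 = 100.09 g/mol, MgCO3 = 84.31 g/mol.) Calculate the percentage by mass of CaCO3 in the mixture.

48.49 %

n(HCl) = 0.03309 × 0.5780 = 0.01913 mol
Let x = n(CaCO3), y = n(MgCO3).
Titrant: 2x + 2y = 0.01913;  mass: 100.09x + 84.31y = 0.8730
Solving, x = 4.230 × 10^-3 mol, y = 5.333 × 10^-3 mol
mass of CaCO3 = 4.230 × 10^-3 × 100.09 = 0.4233 g
% CaCO3 = 0.4233 / 0.8730 × 100 = 48.49 %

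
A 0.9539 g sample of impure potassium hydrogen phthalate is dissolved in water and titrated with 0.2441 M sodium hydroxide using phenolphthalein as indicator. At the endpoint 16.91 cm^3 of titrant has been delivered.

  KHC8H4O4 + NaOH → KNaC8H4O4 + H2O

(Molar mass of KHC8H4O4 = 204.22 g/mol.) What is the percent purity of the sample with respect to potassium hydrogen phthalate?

88.37 %

n(NaOH) = 0.01691 L × 0.2441 mol/L = 4.128 × 10^-3 mol
n(KHC8H4O4) = 4.128 × 10^-3 mol (1:1 ratio)
mass of KHC8H4O4 = 4.128 × 10^-3 × 204.22 g/mol = 0.8430 g
% KHC8H4O4 = 0.8430 / 0.9539 × 100 = 88.37 %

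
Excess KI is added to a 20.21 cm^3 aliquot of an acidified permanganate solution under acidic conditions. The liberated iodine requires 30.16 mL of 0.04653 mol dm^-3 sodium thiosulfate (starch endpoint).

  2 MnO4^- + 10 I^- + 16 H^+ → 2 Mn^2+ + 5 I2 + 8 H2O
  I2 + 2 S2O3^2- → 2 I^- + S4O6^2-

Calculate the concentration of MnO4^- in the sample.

0.01389 mol/L

n(S2O3^2-) = 0.03016 × 0.04653 = 1.403 × 10^-3 mol
n(I2) = n(S2O3^2-)/2 = 7.017 × 10^-4 mol
From the 2:5 ratio, n(MnO4^-) in the aliquot = 2/5 × 7.017 × 10^-4 = 2.807 × 10^-4 mol
[MnO4^-] = 2.807 × 10^-4 / 0.02021 = 0.01389 mol/L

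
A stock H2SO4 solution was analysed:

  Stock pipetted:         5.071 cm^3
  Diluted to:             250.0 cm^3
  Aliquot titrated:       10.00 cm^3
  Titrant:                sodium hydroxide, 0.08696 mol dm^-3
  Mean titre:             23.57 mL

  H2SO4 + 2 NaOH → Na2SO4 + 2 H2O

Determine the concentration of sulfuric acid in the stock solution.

n(NaOH) = 0.02357 × 0.08696 = 2.050 × 10^-3 mol
From the 1:2 ratio, n(H2SO4) in the aliquot = 1/2 × 2.050 × 10^-3 = 1.025 × 10^-3 mol
[H2SO4]_dilute = 1.025 × 10^-3 / 0.01000 = 0.1025 mol/L
Dilution factor = 250.0 / 5.071 = 49.30
[H2SO4]_stock = 0.1025 × 49.30 = 5.052 mol/L

5.052 mol/L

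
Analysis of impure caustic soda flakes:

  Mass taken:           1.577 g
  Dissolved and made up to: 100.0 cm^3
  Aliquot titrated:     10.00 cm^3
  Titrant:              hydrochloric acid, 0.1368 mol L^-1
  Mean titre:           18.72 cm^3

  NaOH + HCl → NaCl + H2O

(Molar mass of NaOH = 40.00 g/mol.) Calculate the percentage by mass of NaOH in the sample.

64.96 %

n(HCl) per titration = 0.01872 × 0.1368 = 2.561 × 10^-3 mol
n(NaOH) in each aliquot = 2.561 × 10^-3 mol (1:1 ratio)
n(NaOH) in the whole flask = 2.561 × 10^-3 × 100.0/10.00 = 0.02561 mol
mass of NaOH = 0.02561 × 40.00 = 1.024 g
% NaOH = 1.024 / 1.577 × 100 = 64.96 %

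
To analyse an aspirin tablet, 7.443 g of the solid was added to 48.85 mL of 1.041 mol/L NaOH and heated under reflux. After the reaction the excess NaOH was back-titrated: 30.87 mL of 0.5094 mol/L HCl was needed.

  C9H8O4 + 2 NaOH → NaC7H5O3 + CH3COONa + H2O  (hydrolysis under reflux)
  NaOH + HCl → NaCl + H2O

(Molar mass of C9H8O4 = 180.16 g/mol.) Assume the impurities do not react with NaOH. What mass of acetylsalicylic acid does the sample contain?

3.164 g

n(NaOH) added = 0.04885 × 1.041 = 0.05085 mol
n(HCl) used in back-titration = 0.03087 × 0.5094 = 0.01573 mol
n(NaOH) left over = 0.01573 mol (1:1 ratio)
n(NaOH) consumed by analyte = 0.05085 − 0.01573 = 0.03513 mol
From the 1:2 ratio, n(C9H8O4) = 1/2 × 0.03513 = 0.01756 mol
mass of C9H8O4 = 0.01756 × 180.16 = 3.164 g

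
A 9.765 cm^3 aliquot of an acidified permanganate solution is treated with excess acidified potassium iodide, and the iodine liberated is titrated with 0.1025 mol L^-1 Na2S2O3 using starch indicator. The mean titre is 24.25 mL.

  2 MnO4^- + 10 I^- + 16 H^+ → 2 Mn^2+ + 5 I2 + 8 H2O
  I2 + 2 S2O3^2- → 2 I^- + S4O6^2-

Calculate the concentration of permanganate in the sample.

0.05091 mol/L

n(S2O3^2-) = 0.02425 × 0.1025 = 2.486 × 10^-3 mol
n(I2) = n(S2O3^2-)/2 = 1.243 × 10^-3 mol
From the 2:5 ratio, n(MnO4^-) in the aliquot = 2/5 × 1.243 × 10^-3 = 4.971 × 10^-4 mol
[MnO4^-] = 4.971 × 10^-4 / 0.009765 = 0.05091 mol/L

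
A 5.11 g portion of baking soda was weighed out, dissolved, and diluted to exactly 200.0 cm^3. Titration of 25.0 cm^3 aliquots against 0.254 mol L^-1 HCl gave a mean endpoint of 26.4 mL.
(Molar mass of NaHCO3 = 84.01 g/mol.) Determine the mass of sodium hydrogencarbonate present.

NaHCO3 + HCl → NaCl + H2O + CO2
n(HCl) per titration = 0.0264 × 0.254 = 6.71 × 10^-3 mol
n(NaHCO3) in each aliquot = 6.71 × 10^-3 mol (1:1 ratio)
n(NaHCO3) in the whole flask = 6.71 × 10^-3 × 200.0/25.0 = 0.0536 mol
mass of NaHCO3 = 0.0536 × 84.01 = 4.51 g

4.51 g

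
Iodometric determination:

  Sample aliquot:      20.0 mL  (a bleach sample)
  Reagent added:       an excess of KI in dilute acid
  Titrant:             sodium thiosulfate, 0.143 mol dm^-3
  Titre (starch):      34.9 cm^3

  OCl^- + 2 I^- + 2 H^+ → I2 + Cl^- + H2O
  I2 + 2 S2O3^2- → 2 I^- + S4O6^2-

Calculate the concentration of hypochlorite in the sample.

0.125 mol/L

n(S2O3^2-) = 0.0349 × 0.143 = 4.99 × 10^-3 mol
n(I2) = n(S2O3^2-)/2 = 2.50 × 10^-3 mol
n(OCl^-) in the aliquot = 2.50 × 10^-3 mol (1:1 ratio)
[OCl^-] = 2.50 × 10^-3 / 0.0200 = 0.125 mol/L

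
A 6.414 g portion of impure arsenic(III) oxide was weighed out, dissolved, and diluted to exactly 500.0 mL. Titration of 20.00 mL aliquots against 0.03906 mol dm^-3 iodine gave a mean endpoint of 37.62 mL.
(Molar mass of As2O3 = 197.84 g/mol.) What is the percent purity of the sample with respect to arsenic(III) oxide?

As2O3 + 2 I2 + 2 H2O → As2O5 + 4 HI
n(I2) per titration = 0.03762 × 0.03906 = 1.469 × 10^-3 mol
From the 1:2 ratio, n(As2O3) in each aliquot = 1/2 × 1.469 × 10^-3 = 7.347 × 10^-4 mol
n(As2O3) in the whole flask = 7.347 × 10^-4 × 500.0/20.00 = 0.01837 mol
mass of As2O3 = 0.01837 × 197.84 = 3.634 g
% As2O3 = 3.634 / 6.414 × 100 = 56.66 %

56.66 %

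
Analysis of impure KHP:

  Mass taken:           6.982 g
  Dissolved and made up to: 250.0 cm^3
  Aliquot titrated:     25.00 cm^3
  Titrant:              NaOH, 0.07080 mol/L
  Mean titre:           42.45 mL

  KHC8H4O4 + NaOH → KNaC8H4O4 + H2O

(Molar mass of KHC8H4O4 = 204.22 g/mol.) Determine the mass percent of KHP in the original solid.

87.91 %

n(NaOH) per titration = 0.04245 × 0.07080 = 3.005 × 10^-3 mol
n(KHC8H4O4) in each aliquot = 3.005 × 10^-3 mol (1:1 ratio)
n(KHC8H4O4) in the whole flask = 3.005 × 10^-3 × 250.0/25.00 = 0.03005 mol
mass of KHC8H4O4 = 0.03005 × 204.22 = 6.138 g
% KHC8H4O4 = 6.138 / 6.982 × 100 = 87.91 %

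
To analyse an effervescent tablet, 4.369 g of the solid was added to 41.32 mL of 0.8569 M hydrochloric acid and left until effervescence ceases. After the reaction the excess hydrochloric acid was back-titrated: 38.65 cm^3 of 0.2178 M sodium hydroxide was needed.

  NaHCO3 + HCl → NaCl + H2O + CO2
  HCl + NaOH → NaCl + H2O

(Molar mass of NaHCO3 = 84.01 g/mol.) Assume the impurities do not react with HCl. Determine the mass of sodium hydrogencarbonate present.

n(HCl) added = 0.04132 × 0.8569 = 0.03541 mol
n(NaOH) used in back-titration = 0.03865 × 0.2178 = 8.418 × 10^-3 mol
n(HCl) left over = 8.418 × 10^-3 mol (1:1 ratio)
n(HCl) consumed by analyte = 0.03541 − 8.418 × 10^-3 = 0.02699 mol
n(NaHCO3) = 0.02699 mol (1:1 ratio)
mass of NaHCO3 = 0.02699 × 84.01 = 2.267 g

2.267 g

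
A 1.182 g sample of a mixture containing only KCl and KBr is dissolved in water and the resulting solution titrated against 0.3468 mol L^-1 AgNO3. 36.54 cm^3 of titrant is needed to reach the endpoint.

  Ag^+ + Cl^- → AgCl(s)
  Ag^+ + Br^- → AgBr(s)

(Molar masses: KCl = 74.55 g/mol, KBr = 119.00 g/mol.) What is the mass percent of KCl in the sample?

46.25 %

n(AgNO3) = 0.03654 × 0.3468 = 0.01267 mol
Let x = n(KCl), y = n(KBr).
Titrant: 1x + 1y = 0.01267;  mass: 74.55x + 119.00y = 1.182
Solving, x = 7.334 × 10^-3 mol, y = 5.339 × 10^-3 mol
mass of KCl = 7.334 × 10^-3 × 74.55 = 0.5467 g
% KCl = 0.5467 / 1.182 × 100 = 46.25 %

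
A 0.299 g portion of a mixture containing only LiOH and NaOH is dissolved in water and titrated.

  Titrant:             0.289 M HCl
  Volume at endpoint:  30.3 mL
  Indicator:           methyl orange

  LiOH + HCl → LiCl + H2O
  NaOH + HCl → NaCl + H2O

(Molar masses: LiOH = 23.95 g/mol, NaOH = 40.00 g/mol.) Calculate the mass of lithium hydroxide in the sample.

n(HCl) = 0.0303 × 0.289 = 8.76 × 10^-3 mol
Let x = n(LiOH), y = n(NaOH).
Titrant: 1x + 1y = 8.76 × 10^-3;  mass: 23.95x + 40.00y = 0.299
Solving, x = 3.19 × 10^-3 mol, y = 5.56 × 10^-3 mol
mass of LiOH = 3.19 × 10^-3 × 23.95 = 0.0765 g

0.0765 g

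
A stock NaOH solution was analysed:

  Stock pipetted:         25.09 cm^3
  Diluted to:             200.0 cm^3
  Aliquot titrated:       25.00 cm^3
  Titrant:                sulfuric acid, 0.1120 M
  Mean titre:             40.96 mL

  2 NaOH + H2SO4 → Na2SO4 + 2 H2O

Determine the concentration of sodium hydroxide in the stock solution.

n(H2SO4) = 0.04096 × 0.1120 = 4.588 × 10^-3 mol
From the 2:1 ratio, n(NaOH) in the aliquot = 2/1 × 4.588 × 10^-3 = 9.175 × 10^-3 mol
[NaOH]_dilute = 9.175 × 10^-3 / 0.02500 = 0.3670 mol/L
Dilution factor = 200.0 / 25.09 = 7.971
[NaOH]_stock = 0.3670 × 7.971 = 2.925 mol/L

2.925 M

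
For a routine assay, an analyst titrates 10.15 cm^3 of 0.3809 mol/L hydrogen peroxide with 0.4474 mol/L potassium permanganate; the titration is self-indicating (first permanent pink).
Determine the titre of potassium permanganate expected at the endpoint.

3.457 mL

2 MnO4^- + 5 H2O2 + 6 H^+ → 2 Mn^2+ + 5 O2 + 8 H2O
n(H2O2) = 0.01015 L × 0.3809 mol/L = 3.866 × 10^-3 mol
From the 2:5 stoichiometry, n(KMnO4) = 2/5 × 3.866 × 10^-3 = 1.546 × 10^-3 mol
V(KMnO4) = 1.546 × 10^-3 mol / 0.4474 mol/L = 0.003457 L = 3.457 mL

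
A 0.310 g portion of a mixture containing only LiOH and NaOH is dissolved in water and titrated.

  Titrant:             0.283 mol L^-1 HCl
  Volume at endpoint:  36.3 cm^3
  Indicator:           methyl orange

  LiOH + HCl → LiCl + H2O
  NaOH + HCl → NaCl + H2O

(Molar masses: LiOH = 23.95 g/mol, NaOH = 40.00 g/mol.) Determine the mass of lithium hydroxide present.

n(HCl) = 0.0363 × 0.283 = 0.0103 mol
Let x = n(LiOH), y = n(NaOH).
Titrant: 1x + 1y = 0.0103;  mass: 23.95x + 40.00y = 0.310
Solving, x = 6.29 × 10^-3 mol, y = 3.99 × 10^-3 mol
mass of LiOH = 6.29 × 10^-3 × 23.95 = 0.151 g

0.151 g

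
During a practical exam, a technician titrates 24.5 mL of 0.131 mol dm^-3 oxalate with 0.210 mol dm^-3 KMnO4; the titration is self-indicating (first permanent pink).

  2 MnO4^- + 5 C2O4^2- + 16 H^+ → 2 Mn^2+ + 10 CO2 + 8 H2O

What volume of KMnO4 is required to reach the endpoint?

n(C2O4^2-) = 0.0245 L × 0.131 mol/L = 3.21 × 10^-3 mol
From the 2:5 stoichiometry, n(KMnO4) = 2/5 × 3.21 × 10^-3 = 1.28 × 10^-3 mol
V(KMnO4) = 1.28 × 10^-3 mol / 0.210 mol/L = 0.00611 L = 6.11 mL

6.11 mL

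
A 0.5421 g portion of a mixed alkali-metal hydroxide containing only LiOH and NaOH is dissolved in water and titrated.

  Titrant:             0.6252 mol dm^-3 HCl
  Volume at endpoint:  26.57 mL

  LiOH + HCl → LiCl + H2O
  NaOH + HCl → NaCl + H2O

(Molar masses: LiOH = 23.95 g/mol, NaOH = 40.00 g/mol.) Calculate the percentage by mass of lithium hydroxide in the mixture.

n(HCl) = 0.02657 × 0.6252 = 0.01661 mol
Let x = n(LiOH), y = n(NaOH).
Titrant: 1x + 1y = 0.01661;  mass: 23.95x + 40.00y = 0.5421
Solving, x = 7.624 × 10^-3 mol, y = 8.988 × 10^-3 mol
mass of LiOH = 7.624 × 10^-3 × 23.95 = 0.1826 g
% LiOH = 0.1826 / 0.5421 × 100 = 33.68 %

33.68 %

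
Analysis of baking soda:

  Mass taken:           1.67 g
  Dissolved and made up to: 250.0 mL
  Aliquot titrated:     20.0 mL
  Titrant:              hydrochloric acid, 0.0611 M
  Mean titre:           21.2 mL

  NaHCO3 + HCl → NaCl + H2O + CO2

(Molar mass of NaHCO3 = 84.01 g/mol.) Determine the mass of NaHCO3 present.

n(HCl) per titration = 0.0212 × 0.0611 = 1.30 × 10^-3 mol
n(NaHCO3) in each aliquot = 1.30 × 10^-3 mol (1:1 ratio)
n(NaHCO3) in the whole flask = 1.30 × 10^-3 × 250.0/20.0 = 0.0162 mol
mass of NaHCO3 = 0.0162 × 84.01 = 1.36 g

1.36 g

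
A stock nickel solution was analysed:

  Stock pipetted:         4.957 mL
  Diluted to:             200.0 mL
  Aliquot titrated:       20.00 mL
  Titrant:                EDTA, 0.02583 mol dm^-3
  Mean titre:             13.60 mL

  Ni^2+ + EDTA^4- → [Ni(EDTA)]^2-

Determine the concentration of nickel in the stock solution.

n(EDTA) = 0.01360 × 0.02583 = 3.513 × 10^-4 mol
n(Ni2+) in the aliquot = 3.513 × 10^-4 mol (1:1 ratio)
[Ni2+]_dilute = 3.513 × 10^-4 / 0.02000 = 0.01756 mol/L
Dilution factor = 200.0 / 4.957 = 40.35
[Ni2+]_stock = 0.01756 × 40.35 = 0.7087 mol/L

0.7087 mol/L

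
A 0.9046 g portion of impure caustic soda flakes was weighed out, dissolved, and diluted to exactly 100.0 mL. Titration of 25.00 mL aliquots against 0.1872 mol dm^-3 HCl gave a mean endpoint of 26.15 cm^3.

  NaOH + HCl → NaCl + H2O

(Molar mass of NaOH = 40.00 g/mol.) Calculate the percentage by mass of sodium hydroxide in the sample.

n(HCl) per titration = 0.02615 × 0.1872 = 4.895 × 10^-3 mol
n(NaOH) in each aliquot = 4.895 × 10^-3 mol (1:1 ratio)
n(NaOH) in the whole flask = 4.895 × 10^-3 × 100.0/25.00 = 0.01958 mol
mass of NaOH = 0.01958 × 40.00 = 0.7832 g
% NaOH = 0.7832 / 0.9046 × 100 = 86.58 %

86.58 %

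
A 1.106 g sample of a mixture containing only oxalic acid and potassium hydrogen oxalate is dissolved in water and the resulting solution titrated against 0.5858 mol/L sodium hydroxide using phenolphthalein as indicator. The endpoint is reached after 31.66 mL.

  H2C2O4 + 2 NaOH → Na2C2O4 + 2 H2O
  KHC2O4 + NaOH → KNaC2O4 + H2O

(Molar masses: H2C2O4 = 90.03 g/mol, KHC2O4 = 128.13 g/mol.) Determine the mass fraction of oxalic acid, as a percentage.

62.21 %

n(NaOH) = 0.03166 × 0.5858 = 0.01855 mol
Let x = n(H2C2O4), y = n(KHC2O4).
Titrant: 2x + 1y = 0.01855;  mass: 90.03x + 128.13y = 1.106
Solving, x = 7.642 × 10^-3 mol, y = 3.262 × 10^-3 mol
mass of H2C2O4 = 7.642 × 10^-3 × 90.03 = 0.6880 g
% H2C2O4 = 0.6880 / 1.106 × 100 = 62.21 %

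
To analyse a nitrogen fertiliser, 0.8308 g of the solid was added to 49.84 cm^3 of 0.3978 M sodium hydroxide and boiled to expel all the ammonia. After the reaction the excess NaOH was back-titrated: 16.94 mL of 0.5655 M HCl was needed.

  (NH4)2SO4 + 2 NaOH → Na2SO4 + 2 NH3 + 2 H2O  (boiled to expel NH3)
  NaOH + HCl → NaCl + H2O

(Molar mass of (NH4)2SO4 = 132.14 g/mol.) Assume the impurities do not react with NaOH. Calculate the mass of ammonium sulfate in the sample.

n(NaOH) added = 0.04984 × 0.3978 = 0.01983 mol
n(HCl) used in back-titration = 0.01694 × 0.5655 = 9.580 × 10^-3 mol
n(NaOH) left over = 9.580 × 10^-3 mol (1:1 ratio)
n(NaOH) consumed by analyte = 0.01983 − 9.580 × 10^-3 = 0.01025 mol
From the 1:2 ratio, n((NH4)2SO4) = 1/2 × 0.01025 = 5.123 × 10^-3 mol
mass of (NH4)2SO4 = 5.123 × 10^-3 × 132.14 = 0.6770 g

0.6770 g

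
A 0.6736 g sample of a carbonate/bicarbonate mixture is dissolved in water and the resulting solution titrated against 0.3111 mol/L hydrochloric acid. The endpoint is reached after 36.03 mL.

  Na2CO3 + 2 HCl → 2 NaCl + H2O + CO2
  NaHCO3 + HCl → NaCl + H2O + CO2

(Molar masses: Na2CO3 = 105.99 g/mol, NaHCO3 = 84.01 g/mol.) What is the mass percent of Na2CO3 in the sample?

n(HCl) = 0.03603 × 0.3111 = 0.01121 mol
Let x = n(Na2CO3), y = n(NaHCO3).
Titrant: 2x + 1y = 0.01121;  mass: 105.99x + 84.01y = 0.6736
Solving, x = 4.321 × 10^-3 mol, y = 2.566 × 10^-3 mol
mass of Na2CO3 = 4.321 × 10^-3 × 105.99 = 0.4580 g
% Na2CO3 = 0.4580 / 0.6736 × 100 = 68.00 %

68.00 %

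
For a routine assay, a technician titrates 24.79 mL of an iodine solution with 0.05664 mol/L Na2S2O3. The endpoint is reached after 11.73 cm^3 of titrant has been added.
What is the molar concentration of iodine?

I2 + 2 S2O3^2- → 2 I^- + S4O6^2-
n(Na2S2O3) = 0.01173 L × 0.05664 mol/L = 6.644 × 10^-4 mol
From the 1:2 mole ratio, n(I2) = 1/2 × 6.644 × 10^-4 = 3.322 × 10^-4 mol
[I2] = 3.322 × 10^-4 mol / 0.02479 L = 0.01340 mol/L

0.01340 mol/L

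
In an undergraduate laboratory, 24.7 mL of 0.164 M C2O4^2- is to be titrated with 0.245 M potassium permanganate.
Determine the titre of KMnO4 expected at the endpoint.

6.61 mL

2 MnO4^- + 5 C2O4^2- + 16 H^+ → 2 Mn^2+ + 10 CO2 + 8 H2O
n(C2O4^2-) = 0.0247 L × 0.164 mol/L = 4.05 × 10^-3 mol
From the 2:5 stoichiometry, n(KMnO4) = 2/5 × 4.05 × 10^-3 = 1.62 × 10^-3 mol
V(KMnO4) = 1.62 × 10^-3 mol / 0.245 mol/L = 0.00661 L = 6.61 mL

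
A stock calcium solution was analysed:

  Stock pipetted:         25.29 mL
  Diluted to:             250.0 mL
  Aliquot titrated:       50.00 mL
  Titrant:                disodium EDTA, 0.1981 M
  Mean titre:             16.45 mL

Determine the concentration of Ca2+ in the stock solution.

Ca^2+ + EDTA^4- → [Ca(EDTA)]^2-
n(EDTA) = 0.01645 × 0.1981 = 3.259 × 10^-3 mol
n(Ca2+) in the aliquot = 3.259 × 10^-3 mol (1:1 ratio)
[Ca2+]_dilute = 3.259 × 10^-3 / 0.05000 = 0.06517 mol/L
Dilution factor = 250.0 / 25.29 = 9.885
[Ca2+]_stock = 0.06517 × 9.885 = 0.6443 mol/L

0.6443 M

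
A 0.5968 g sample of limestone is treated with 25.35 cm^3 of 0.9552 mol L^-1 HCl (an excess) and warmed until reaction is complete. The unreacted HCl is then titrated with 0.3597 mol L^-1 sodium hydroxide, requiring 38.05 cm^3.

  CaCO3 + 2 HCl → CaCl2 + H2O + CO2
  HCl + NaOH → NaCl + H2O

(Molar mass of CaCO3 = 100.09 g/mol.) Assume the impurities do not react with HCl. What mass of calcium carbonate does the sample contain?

0.5269 g

n(HCl) added = 0.02535 × 0.9552 = 0.02421 mol
n(NaOH) used in back-titration = 0.03805 × 0.3597 = 0.01369 mol
n(HCl) left over = 0.01369 mol (1:1 ratio)
n(HCl) consumed by analyte = 0.02421 − 0.01369 = 0.01053 mol
From the 1:2 ratio, n(CaCO3) = 1/2 × 0.01053 = 5.264 × 10^-3 mol
mass of CaCO3 = 5.264 × 10^-3 × 100.09 = 0.5269 g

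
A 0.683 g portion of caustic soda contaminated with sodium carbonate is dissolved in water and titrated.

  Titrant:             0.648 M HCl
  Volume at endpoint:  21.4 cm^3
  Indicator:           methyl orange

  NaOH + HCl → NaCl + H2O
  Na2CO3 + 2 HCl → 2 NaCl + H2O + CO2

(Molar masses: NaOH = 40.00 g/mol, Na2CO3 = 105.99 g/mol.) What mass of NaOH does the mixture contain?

0.160 g

n(HCl) = 0.0214 × 0.648 = 0.0139 mol
Let x = n(NaOH), y = n(Na2CO3).
Titrant: 1x + 2y = 0.0139;  mass: 40.00x + 105.99y = 0.683
Solving, x = 3.99 × 10^-3 mol, y = 4.94 × 10^-3 mol
mass of NaOH = 3.99 × 10^-3 × 40.00 = 0.160 g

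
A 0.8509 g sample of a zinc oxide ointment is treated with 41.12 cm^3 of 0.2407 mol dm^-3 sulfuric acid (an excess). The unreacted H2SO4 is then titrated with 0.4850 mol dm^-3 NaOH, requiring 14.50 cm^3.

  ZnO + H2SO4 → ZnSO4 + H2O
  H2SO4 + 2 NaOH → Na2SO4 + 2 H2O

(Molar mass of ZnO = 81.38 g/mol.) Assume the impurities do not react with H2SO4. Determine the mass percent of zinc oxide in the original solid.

61.03 %

n(H2SO4) added = 0.04112 × 0.2407 = 9.898 × 10^-3 mol
n(NaOH) used in back-titration = 0.01450 × 0.4850 = 7.032 × 10^-3 mol
From the 1:2 ratio, n(H2SO4) left over = 1/2 × 7.032 × 10^-3 = 3.516 × 10^-3 mol
n(H2SO4) consumed by analyte = 9.898 × 10^-3 − 3.516 × 10^-3 = 6.381 × 10^-3 mol
n(ZnO) = 6.381 × 10^-3 mol (1:1 ratio)
mass of ZnO = 6.381 × 10^-3 × 81.38 = 0.5193 g
% ZnO = 0.5193 / 0.8509 × 100 = 61.03 %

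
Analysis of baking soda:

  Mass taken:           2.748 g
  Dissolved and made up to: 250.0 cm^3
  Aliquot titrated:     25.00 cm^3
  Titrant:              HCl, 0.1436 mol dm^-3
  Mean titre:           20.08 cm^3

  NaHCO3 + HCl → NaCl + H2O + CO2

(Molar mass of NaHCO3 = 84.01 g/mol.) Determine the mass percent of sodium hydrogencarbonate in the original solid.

n(HCl) per titration = 0.02008 × 0.1436 = 2.883 × 10^-3 mol
n(NaHCO3) in each aliquot = 2.883 × 10^-3 mol (1:1 ratio)
n(NaHCO3) in the whole flask = 2.883 × 10^-3 × 250.0/25.00 = 0.02883 mol
mass of NaHCO3 = 0.02883 × 84.01 = 2.422 g
% NaHCO3 = 2.422 / 2.748 × 100 = 88.15 %

88.15 %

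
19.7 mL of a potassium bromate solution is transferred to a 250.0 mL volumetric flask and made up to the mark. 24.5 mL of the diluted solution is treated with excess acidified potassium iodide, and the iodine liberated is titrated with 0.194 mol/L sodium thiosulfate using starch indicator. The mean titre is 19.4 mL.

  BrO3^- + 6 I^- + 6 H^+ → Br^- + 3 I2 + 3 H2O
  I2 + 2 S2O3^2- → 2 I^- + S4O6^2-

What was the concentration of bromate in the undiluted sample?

n(S2O3^2-) = 0.0194 × 0.194 = 3.76 × 10^-3 mol
n(I2) = n(S2O3^2-)/2 = 1.88 × 10^-3 mol
From the 1:3 ratio, n(BrO3^-) in the aliquot = 1/3 × 1.88 × 10^-3 = 6.27 × 10^-4 mol
[BrO3^-]_dilute = 6.27 × 10^-4 / 0.0245 = 0.0256 mol/L
[BrO3^-]_original = 0.0256 × 250.0/19.7 = 0.325 mol/L

0.325 mol/L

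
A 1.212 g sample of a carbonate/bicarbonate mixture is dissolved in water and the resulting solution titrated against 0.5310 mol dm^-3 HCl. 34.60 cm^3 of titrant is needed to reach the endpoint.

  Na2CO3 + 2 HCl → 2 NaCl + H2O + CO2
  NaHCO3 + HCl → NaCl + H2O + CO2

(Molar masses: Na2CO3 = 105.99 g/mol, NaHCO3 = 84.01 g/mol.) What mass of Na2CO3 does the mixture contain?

0.5664 g

n(HCl) = 0.03460 × 0.5310 = 0.01837 mol
Let x = n(Na2CO3), y = n(NaHCO3).
Titrant: 2x + 1y = 0.01837;  mass: 105.99x + 84.01y = 1.212
Solving, x = 5.344 × 10^-3 mol, y = 7.685 × 10^-3 mol
mass of Na2CO3 = 5.344 × 10^-3 × 105.99 = 0.5664 g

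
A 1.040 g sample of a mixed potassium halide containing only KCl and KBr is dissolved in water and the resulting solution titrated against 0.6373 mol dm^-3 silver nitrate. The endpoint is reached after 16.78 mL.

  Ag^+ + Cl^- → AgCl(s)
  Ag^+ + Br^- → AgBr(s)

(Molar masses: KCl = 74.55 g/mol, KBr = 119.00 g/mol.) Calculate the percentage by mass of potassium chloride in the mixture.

n(AgNO3) = 0.01678 × 0.6373 = 0.01069 mol
Let x = n(KCl), y = n(KBr).
Titrant: 1x + 1y = 0.01069;  mass: 74.55x + 119.00y = 1.040
Solving, x = 5.232 × 10^-3 mol, y = 5.462 × 10^-3 mol
mass of KCl = 5.232 × 10^-3 × 74.55 = 0.3901 g
% KCl = 0.3901 / 1.040 × 100 = 37.51 %

37.51 %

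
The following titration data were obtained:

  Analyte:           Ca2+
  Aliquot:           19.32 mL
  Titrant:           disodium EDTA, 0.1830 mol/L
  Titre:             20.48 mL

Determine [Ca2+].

0.1940 mol/L

Ca^2+ + EDTA^4- → [Ca(EDTA)]^2-
n(EDTA) = 0.02048 L × 0.1830 mol/L = 3.748 × 10^-3 mol
n(Ca2+) = 3.748 × 10^-3 mol (1:1 mole ratio)
[Ca2+] = 3.748 × 10^-3 mol / 0.01932 L = 0.1940 mol/L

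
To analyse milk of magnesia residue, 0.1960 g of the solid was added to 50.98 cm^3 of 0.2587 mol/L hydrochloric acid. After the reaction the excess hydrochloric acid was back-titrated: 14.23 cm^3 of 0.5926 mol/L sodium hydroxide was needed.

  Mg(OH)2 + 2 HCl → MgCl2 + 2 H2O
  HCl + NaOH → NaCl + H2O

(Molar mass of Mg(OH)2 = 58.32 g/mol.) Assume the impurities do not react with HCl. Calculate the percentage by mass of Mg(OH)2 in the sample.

n(HCl) added = 0.05098 × 0.2587 = 0.01319 mol
n(NaOH) used in back-titration = 0.01423 × 0.5926 = 8.433 × 10^-3 mol
n(HCl) left over = 8.433 × 10^-3 mol (1:1 ratio)
n(HCl) consumed by analyte = 0.01319 − 8.433 × 10^-3 = 4.756 × 10^-3 mol
From the 1:2 ratio, n(Mg(OH)2) = 1/2 × 4.756 × 10^-3 = 2.378 × 10^-3 mol
mass of Mg(OH)2 = 2.378 × 10^-3 × 58.32 = 0.1387 g
% Mg(OH)2 = 0.1387 / 0.1960 × 100 = 70.76 %

70.76 %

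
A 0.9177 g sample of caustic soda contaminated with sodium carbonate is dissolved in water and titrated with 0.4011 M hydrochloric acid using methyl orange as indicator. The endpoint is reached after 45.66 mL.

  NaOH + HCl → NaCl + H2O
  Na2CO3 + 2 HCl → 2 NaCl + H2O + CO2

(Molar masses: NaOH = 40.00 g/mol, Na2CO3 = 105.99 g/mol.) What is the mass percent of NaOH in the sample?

n(HCl) = 0.04566 × 0.4011 = 0.01831 mol
Let x = n(NaOH), y = n(Na2CO3).
Titrant: 1x + 2y = 0.01831;  mass: 40.00x + 105.99y = 0.9177
Solving, x = 4.068 × 10^-3 mol, y = 7.123 × 10^-3 mol
mass of NaOH = 4.068 × 10^-3 × 40.00 = 0.1627 g
% NaOH = 0.1627 / 0.9177 × 100 = 17.73 %

17.73 %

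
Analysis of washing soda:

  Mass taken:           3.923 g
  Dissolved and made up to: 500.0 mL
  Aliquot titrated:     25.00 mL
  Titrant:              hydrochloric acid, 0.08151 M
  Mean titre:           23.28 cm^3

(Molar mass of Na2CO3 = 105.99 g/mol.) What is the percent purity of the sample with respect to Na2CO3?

Na2CO3 + 2 HCl → 2 NaCl + H2O + CO2
n(HCl) per titration = 0.02328 × 0.08151 = 1.898 × 10^-3 mol
From the 1:2 ratio, n(Na2CO3) in each aliquot = 1/2 × 1.898 × 10^-3 = 9.488 × 10^-4 mol
n(Na2CO3) in the whole flask = 9.488 × 10^-4 × 500.0/25.00 = 0.01898 mol
mass of Na2CO3 = 0.01898 × 105.99 = 2.011 g
% Na2CO3 = 2.011 / 3.923 × 100 = 51.27 %

51.27 %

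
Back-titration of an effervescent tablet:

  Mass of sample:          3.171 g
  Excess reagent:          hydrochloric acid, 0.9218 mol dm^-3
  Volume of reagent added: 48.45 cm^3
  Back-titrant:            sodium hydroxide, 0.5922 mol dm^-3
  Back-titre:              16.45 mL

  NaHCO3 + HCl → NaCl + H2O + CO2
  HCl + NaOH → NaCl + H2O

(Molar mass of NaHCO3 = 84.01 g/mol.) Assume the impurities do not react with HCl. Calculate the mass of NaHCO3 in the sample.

2.934 g

n(HCl) added = 0.04845 × 0.9218 = 0.04466 mol
n(NaOH) used in back-titration = 0.01645 × 0.5922 = 9.742 × 10^-3 mol
n(HCl) left over = 9.742 × 10^-3 mol (1:1 ratio)
n(HCl) consumed by analyte = 0.04466 − 9.742 × 10^-3 = 0.03492 mol
n(NaHCO3) = 0.03492 mol (1:1 ratio)
mass of NaHCO3 = 0.03492 × 84.01 = 2.934 g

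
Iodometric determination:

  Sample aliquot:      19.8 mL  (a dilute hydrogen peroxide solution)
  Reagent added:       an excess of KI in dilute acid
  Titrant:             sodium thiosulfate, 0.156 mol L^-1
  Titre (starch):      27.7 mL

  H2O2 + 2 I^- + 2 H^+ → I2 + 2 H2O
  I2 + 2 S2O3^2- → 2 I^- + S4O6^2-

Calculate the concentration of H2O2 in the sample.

0.109 mol/L

n(S2O3^2-) = 0.0277 × 0.156 = 4.32 × 10^-3 mol
n(I2) = n(S2O3^2-)/2 = 2.16 × 10^-3 mol
n(H2O2) in the aliquot = 2.16 × 10^-3 mol (1:1 ratio)
[H2O2] = 2.16 × 10^-3 / 0.0198 = 0.109 mol/L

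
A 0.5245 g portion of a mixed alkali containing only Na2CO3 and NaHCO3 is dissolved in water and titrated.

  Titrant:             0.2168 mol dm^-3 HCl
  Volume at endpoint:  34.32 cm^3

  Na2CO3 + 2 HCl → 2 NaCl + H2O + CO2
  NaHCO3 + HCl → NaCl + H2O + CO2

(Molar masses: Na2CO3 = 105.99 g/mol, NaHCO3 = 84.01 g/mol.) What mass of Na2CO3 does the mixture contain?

n(HCl) = 0.03432 × 0.2168 = 7.441 × 10^-3 mol
Let x = n(Na2CO3), y = n(NaHCO3).
Titrant: 2x + 1y = 7.441 × 10^-3;  mass: 105.99x + 84.01y = 0.5245
Solving, x = 1.622 × 10^-3 mol, y = 4.198 × 10^-3 mol
mass of Na2CO3 = 1.622 × 10^-3 × 105.99 = 0.1719 g

0.1719 g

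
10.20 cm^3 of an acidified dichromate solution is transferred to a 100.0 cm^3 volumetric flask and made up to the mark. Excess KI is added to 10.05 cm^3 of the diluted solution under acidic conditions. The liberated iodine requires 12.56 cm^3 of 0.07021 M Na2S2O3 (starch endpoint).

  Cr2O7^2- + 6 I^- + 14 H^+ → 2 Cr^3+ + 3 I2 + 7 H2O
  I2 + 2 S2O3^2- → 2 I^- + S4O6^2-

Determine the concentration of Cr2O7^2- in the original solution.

0.1434 M

n(S2O3^2-) = 0.01256 × 0.07021 = 8.818 × 10^-4 mol
n(I2) = n(S2O3^2-)/2 = 4.409 × 10^-4 mol
From the 1:3 ratio, n(Cr2O7^2-) in the aliquot = 1/3 × 4.409 × 10^-4 = 1.470 × 10^-4 mol
[Cr2O7^2-]_dilute = 1.470 × 10^-4 / 0.01005 = 0.01462 mol/L
[Cr2O7^2-]_original = 0.01462 × 100.0/10.20 = 0.1434 mol/L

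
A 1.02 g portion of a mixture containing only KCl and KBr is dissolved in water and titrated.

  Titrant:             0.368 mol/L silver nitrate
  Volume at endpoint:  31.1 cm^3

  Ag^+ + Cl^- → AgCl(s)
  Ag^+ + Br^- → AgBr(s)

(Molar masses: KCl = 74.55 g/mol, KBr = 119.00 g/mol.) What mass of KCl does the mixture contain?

0.573 g

n(AgNO3) = 0.0311 × 0.368 = 0.0114 mol
Let x = n(KCl), y = n(KBr).
Titrant: 1x + 1y = 0.0114;  mass: 74.55x + 119.00y = 1.02
Solving, x = 7.69 × 10^-3 mol, y = 3.75 × 10^-3 mol
mass of KCl = 7.69 × 10^-3 × 74.55 = 0.573 g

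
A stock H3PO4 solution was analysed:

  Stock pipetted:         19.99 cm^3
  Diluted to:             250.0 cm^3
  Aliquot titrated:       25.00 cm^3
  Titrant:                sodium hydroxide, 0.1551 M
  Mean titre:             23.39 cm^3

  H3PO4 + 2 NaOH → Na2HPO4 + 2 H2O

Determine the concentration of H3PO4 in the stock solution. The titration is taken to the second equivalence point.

n(NaOH) = 0.02339 × 0.1551 = 3.628 × 10^-3 mol
From the 1:2 ratio, n(H3PO4) in the aliquot = 1/2 × 3.628 × 10^-3 = 1.814 × 10^-3 mol
[H3PO4]_dilute = 1.814 × 10^-3 / 0.02500 = 0.07256 mol/L
Dilution factor = 250.0 / 19.99 = 12.51
[H3PO4]_stock = 0.07256 × 12.51 = 0.9074 mol/L

0.9074 M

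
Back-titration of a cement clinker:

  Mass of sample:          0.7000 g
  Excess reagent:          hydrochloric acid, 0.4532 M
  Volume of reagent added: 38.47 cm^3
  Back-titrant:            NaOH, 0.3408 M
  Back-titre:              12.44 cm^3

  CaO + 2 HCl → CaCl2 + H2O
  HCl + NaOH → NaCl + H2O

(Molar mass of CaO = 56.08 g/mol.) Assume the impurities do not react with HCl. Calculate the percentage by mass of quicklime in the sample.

n(HCl) added = 0.03847 × 0.4532 = 0.01743 mol
n(NaOH) used in back-titration = 0.01244 × 0.3408 = 4.240 × 10^-3 mol
n(HCl) left over = 4.240 × 10^-3 mol (1:1 ratio)
n(HCl) consumed by analyte = 0.01743 − 4.240 × 10^-3 = 0.01320 mol
From the 1:2 ratio, n(CaO) = 1/2 × 0.01320 = 6.598 × 10^-3 mol
mass of CaO = 6.598 × 10^-3 × 56.08 = 0.3700 g
% CaO = 0.3700 / 0.7000 × 100 = 52.86 %

52.86 %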